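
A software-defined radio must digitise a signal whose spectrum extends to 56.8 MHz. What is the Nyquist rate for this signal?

Nyquist rate = 2 × 56.8 MHz = 113.6 MHz.

113.6 MHz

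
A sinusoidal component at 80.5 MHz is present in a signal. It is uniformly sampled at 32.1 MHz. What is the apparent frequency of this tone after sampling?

80.5 MHz mod fs = 16.3 MHz.
16.3 MHz > fs/2 = 16.05 MHz, folds to fs − 16.3 MHz = 15.8 MHz.

15.8 MHz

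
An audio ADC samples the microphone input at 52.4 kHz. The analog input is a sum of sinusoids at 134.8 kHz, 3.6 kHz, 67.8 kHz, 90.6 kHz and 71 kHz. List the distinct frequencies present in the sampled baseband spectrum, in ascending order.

fs/2 = 26.2 kHz.
134.8 kHz mod fs = 30 kHz.
30 kHz > fs/2 = 26.2 kHz, folds to fs − 30 kHz = 22.4 kHz.
3.6 kHz ≤ fs/2 = 26.2 kHz, passes unchanged.
67.8 kHz mod fs = 15.4 kHz.
15.4 kHz ≤ fs/2 = 26.2 kHz, appears at 15.4 kHz.
90.6 kHz mod fs = 38.2 kHz.
38.2 kHz > fs/2 = 26.2 kHz, folds to fs − 38.2 kHz = 14.2 kHz.
71 kHz mod fs = 18.6 kHz.
18.6 kHz ≤ fs/2 = 26.2 kHz, appears at 18.6 kHz.
Distinct values: {3.6 kHz, 14.2 kHz, 15.4 kHz, 18.6 kHz, 22.4 kHz}.

3.6 kHz, 14.2 kHz, 15.4 kHz, 18.6 kHz, 22.4 kHz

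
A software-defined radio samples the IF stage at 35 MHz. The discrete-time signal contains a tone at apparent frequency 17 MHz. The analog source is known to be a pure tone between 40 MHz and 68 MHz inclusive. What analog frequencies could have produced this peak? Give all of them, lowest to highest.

52 MHz, 53 MHz

Frequencies that alias to 17 MHz are k·fs ± 17 MHz for integer k ≥ 0.
k=0: 17 MHz.
k=1: 18 MHz, 52 MHz.
k=2: 53 MHz, 87 MHz.
k=3: 88 MHz, 122 MHz.
Within [40 MHz, 68 MHz]: 52 MHz, 53 MHz.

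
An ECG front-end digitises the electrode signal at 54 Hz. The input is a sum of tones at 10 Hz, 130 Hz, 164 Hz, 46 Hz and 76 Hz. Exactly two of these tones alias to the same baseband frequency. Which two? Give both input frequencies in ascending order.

76 Hz, 130 Hz

fs/2 = 27 Hz.
10 Hz ≤ fs/2 = 27 Hz, passes unchanged.
130 Hz mod fs = 22 Hz.
22 Hz ≤ fs/2 = 27 Hz, appears at 22 Hz.
164 Hz mod fs = 2 Hz.
2 Hz ≤ fs/2 = 27 Hz, appears at 2 Hz.
46 Hz > fs/2 = 27 Hz, folds to fs − 46 Hz = 8 Hz.
76 Hz mod fs = 22 Hz.
22 Hz ≤ fs/2 = 27 Hz, appears at 22 Hz.
76 Hz and 130 Hz both map to 22 Hz.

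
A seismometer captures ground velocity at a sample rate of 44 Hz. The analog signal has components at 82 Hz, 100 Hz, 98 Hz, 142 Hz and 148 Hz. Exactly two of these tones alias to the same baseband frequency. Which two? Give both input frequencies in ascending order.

fs/2 = 22 Hz.
82 Hz mod fs = 38 Hz.
38 Hz > fs/2 = 22 Hz, folds to fs − 38 Hz = 6 Hz.
100 Hz mod fs = 12 Hz.
12 Hz ≤ fs/2 = 22 Hz, appears at 12 Hz.
98 Hz mod fs = 10 Hz.
10 Hz ≤ fs/2 = 22 Hz, appears at 10 Hz.
142 Hz mod fs = 10 Hz.
10 Hz ≤ fs/2 = 22 Hz, appears at 10 Hz.
148 Hz mod fs = 16 Hz.
16 Hz ≤ fs/2 = 22 Hz, appears at 16 Hz.
98 Hz and 142 Hz both map to 10 Hz.

98 Hz, 142 Hz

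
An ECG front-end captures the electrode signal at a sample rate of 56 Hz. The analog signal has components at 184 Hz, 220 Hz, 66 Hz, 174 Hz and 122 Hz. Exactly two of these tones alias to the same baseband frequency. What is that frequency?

fs/2 = 28 Hz.
184 Hz mod fs = 16 Hz.
16 Hz ≤ fs/2 = 28 Hz, appears at 16 Hz.
220 Hz mod fs = 52 Hz.
52 Hz > fs/2 = 28 Hz, folds to fs − 52 Hz = 4 Hz.
66 Hz mod fs = 10 Hz.
10 Hz ≤ fs/2 = 28 Hz, appears at 10 Hz.
174 Hz mod fs = 6 Hz.
6 Hz ≤ fs/2 = 28 Hz, appears at 6 Hz.
122 Hz mod fs = 10 Hz.
10 Hz ≤ fs/2 = 28 Hz, appears at 10 Hz.
66 Hz and 122 Hz both map to 10 Hz.

10 Hz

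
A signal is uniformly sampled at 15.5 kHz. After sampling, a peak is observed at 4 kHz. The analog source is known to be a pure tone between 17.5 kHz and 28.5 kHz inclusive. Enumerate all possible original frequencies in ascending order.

Frequencies that alias to 4 kHz are k·fs ± 4 kHz for integer k ≥ 0.
k=0: 4 kHz.
k=1: 11.5 kHz, 19.5 kHz.
k=2: 27 kHz, 35 kHz.
k=3: 42.5 kHz, 50.5 kHz.
Within [17.5 kHz, 28.5 kHz]: 19.5 kHz, 27 kHz.

19.5 kHz, 27 kHz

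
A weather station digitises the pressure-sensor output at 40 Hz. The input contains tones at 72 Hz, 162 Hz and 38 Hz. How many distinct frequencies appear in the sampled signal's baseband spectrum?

2

fs/2 = 20 Hz.
72 Hz mod fs = 32 Hz.
32 Hz > fs/2 = 20 Hz, folds to fs − 32 Hz = 8 Hz.
162 Hz mod fs = 2 Hz.
2 Hz ≤ fs/2 = 20 Hz, appears at 2 Hz.
38 Hz > fs/2 = 20 Hz, folds to fs − 38 Hz = 2 Hz.
Distinct values: {2 Hz, 8 Hz} → 2.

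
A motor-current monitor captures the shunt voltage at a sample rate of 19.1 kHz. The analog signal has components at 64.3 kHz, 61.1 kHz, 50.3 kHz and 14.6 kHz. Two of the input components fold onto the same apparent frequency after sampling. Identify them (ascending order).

50.3 kHz, 64.3 kHz

fs/2 = 9.55 kHz.
64.3 kHz mod fs = 7 kHz.
7 kHz ≤ fs/2 = 9.55 kHz, appears at 7 kHz.
61.1 kHz mod fs = 3.8 kHz.
3.8 kHz ≤ fs/2 = 9.55 kHz, appears at 3.8 kHz.
50.3 kHz mod fs = 12.1 kHz.
12.1 kHz > fs/2 = 9.55 kHz, folds to fs − 12.1 kHz = 7 kHz.
14.6 kHz > fs/2 = 9.55 kHz, folds to fs − 14.6 kHz = 4.5 kHz.
50.3 kHz and 64.3 kHz both map to 7 kHz.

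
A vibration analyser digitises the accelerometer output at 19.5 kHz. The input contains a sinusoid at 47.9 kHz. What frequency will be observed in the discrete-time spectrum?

47.9 kHz mod fs = 8.9 kHz.
8.9 kHz ≤ fs/2 = 9.75 kHz, appears at 8.9 kHz.

8.9 kHz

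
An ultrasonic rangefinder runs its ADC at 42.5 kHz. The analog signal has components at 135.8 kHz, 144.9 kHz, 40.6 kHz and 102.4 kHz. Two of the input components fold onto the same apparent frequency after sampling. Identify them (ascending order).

102.4 kHz, 144.9 kHz

fs/2 = 21.25 kHz.
135.8 kHz mod fs = 8.3 kHz.
8.3 kHz ≤ fs/2 = 21.25 kHz, appears at 8.3 kHz.
144.9 kHz mod fs = 17.4 kHz.
17.4 kHz ≤ fs/2 = 21.25 kHz, appears at 17.4 kHz.
40.6 kHz > fs/2 = 21.25 kHz, folds to fs − 40.6 kHz = 1.9 kHz.
102.4 kHz mod fs = 17.4 kHz.
17.4 kHz ≤ fs/2 = 21.25 kHz, appears at 17.4 kHz.
102.4 kHz and 144.9 kHz both map to 17.4 kHz.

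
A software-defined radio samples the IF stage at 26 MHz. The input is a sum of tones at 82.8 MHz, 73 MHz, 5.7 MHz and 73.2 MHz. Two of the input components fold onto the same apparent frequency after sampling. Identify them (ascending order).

73.2 MHz, 82.8 MHz

fs/2 = 13 MHz.
82.8 MHz mod fs = 4.8 MHz.
4.8 MHz ≤ fs/2 = 13 MHz, appears at 4.8 MHz.
73 MHz mod fs = 21 MHz.
21 MHz > fs/2 = 13 MHz, folds to fs − 21 MHz = 5 MHz.
5.7 MHz ≤ fs/2 = 13 MHz, passes unchanged.
73.2 MHz mod fs = 21.2 MHz.
21.2 MHz > fs/2 = 13 MHz, folds to fs − 21.2 MHz = 4.8 MHz.
73.2 MHz and 82.8 MHz both map to 4.8 MHz.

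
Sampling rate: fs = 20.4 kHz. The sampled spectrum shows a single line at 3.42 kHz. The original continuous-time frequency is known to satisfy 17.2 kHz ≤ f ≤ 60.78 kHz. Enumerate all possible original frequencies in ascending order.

23.82 kHz, 37.38 kHz, 44.22 kHz, 57.78 kHz

Frequencies that alias to 3.42 kHz are k·fs ± 3.42 kHz for integer k ≥ 0.
k=0: 3.42 kHz.
k=1: 16.98 kHz, 23.82 kHz.
k=2: 37.38 kHz, 44.22 kHz.
k=3: 57.78 kHz, 64.62 kHz.
k=4: 78.18 kHz, 85.02 kHz.
Within [17.2 kHz, 60.78 kHz]: 23.82 kHz, 37.38 kHz, 44.22 kHz, 57.78 kHz.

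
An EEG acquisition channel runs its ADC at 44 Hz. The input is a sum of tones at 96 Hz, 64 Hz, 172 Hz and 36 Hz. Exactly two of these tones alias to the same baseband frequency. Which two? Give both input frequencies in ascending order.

fs/2 = 22 Hz.
96 Hz mod fs = 8 Hz.
8 Hz ≤ fs/2 = 22 Hz, appears at 8 Hz.
64 Hz mod fs = 20 Hz.
20 Hz ≤ fs/2 = 22 Hz, appears at 20 Hz.
172 Hz mod fs = 40 Hz.
40 Hz > fs/2 = 22 Hz, folds to fs − 40 Hz = 4 Hz.
36 Hz > fs/2 = 22 Hz, folds to fs − 36 Hz = 8 Hz.
36 Hz and 96 Hz both map to 8 Hz.

36 Hz, 96 Hz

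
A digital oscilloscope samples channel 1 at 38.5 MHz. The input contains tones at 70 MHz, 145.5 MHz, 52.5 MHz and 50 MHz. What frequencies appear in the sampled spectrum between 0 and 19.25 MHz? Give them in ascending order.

7 MHz, 8.5 MHz, 11.5 MHz, 14 MHz

fs/2 = 19.25 MHz.
70 MHz mod fs = 31.5 MHz.
31.5 MHz > fs/2 = 19.25 MHz, folds to fs − 31.5 MHz = 7 MHz.
145.5 MHz mod fs = 30 MHz.
30 MHz > fs/2 = 19.25 MHz, folds to fs − 30 MHz = 8.5 MHz.
52.5 MHz mod fs = 14 MHz.
14 MHz ≤ fs/2 = 19.25 MHz, appears at 14 MHz.
50 MHz mod fs = 11.5 MHz.
11.5 MHz ≤ fs/2 = 19.25 MHz, appears at 11.5 MHz.
Distinct values: {7 MHz, 8.5 MHz, 11.5 MHz, 14 MHz}.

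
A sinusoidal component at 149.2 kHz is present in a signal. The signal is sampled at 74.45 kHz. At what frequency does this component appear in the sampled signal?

0.3 kHz

149.2 kHz mod fs = 0.3 kHz.
0.3 kHz ≤ fs/2 = 37.225 kHz, appears at 0.3 kHz.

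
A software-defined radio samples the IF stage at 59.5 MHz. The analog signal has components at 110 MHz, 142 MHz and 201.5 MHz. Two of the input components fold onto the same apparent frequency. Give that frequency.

fs/2 = 29.75 MHz.
110 MHz mod fs = 50.5 MHz.
50.5 MHz > fs/2 = 29.75 MHz, folds to fs − 50.5 MHz = 9 MHz.
142 MHz mod fs = 23 MHz.
23 MHz ≤ fs/2 = 29.75 MHz, appears at 23 MHz.
201.5 MHz mod fs = 23 MHz.
23 MHz ≤ fs/2 = 29.75 MHz, appears at 23 MHz.
142 MHz and 201.5 MHz both map to 23 MHz.

23 MHz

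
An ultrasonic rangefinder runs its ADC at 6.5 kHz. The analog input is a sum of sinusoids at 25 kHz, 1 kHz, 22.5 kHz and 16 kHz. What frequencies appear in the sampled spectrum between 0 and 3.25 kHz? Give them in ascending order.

1 kHz, 3 kHz

fs/2 = 3.25 kHz.
25 kHz mod fs = 5.5 kHz.
5.5 kHz > fs/2 = 3.25 kHz, folds to fs − 5.5 kHz = 1 kHz.
1 kHz ≤ fs/2 = 3.25 kHz, passes unchanged.
22.5 kHz mod fs = 3 kHz.
3 kHz ≤ fs/2 = 3.25 kHz, appears at 3 kHz.
16 kHz mod fs = 3 kHz.
3 kHz ≤ fs/2 = 3.25 kHz, appears at 3 kHz.
Distinct values: {1 kHz, 3 kHz}.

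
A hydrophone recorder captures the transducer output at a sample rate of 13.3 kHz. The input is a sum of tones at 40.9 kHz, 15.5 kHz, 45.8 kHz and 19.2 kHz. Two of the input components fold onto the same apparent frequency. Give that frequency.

fs/2 = 6.65 kHz.
40.9 kHz mod fs = 1 kHz.
1 kHz ≤ fs/2 = 6.65 kHz, appears at 1 kHz.
15.5 kHz mod fs = 2.2 kHz.
2.2 kHz ≤ fs/2 = 6.65 kHz, appears at 2.2 kHz.
45.8 kHz mod fs = 5.9 kHz.
5.9 kHz ≤ fs/2 = 6.65 kHz, appears at 5.9 kHz.
19.2 kHz mod fs = 5.9 kHz.
5.9 kHz ≤ fs/2 = 6.65 kHz, appears at 5.9 kHz.
19.2 kHz and 45.8 kHz both map to 5.9 kHz.

5.9 kHz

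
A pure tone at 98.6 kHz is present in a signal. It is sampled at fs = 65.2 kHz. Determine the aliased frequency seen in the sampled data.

98.6 kHz mod fs = 33.4 kHz.
33.4 kHz > fs/2 = 32.6 kHz, folds to fs − 33.4 kHz = 31.8 kHz.

31.8 kHz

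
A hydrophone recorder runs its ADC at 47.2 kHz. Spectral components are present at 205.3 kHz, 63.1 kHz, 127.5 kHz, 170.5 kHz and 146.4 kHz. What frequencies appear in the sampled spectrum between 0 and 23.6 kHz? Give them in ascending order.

fs/2 = 23.6 kHz.
205.3 kHz mod fs = 16.5 kHz.
16.5 kHz ≤ fs/2 = 23.6 kHz, appears at 16.5 kHz.
63.1 kHz mod fs = 15.9 kHz.
15.9 kHz ≤ fs/2 = 23.6 kHz, appears at 15.9 kHz.
127.5 kHz mod fs = 33.1 kHz.
33.1 kHz > fs/2 = 23.6 kHz, folds to fs − 33.1 kHz = 14.1 kHz.
170.5 kHz mod fs = 28.9 kHz.
28.9 kHz > fs/2 = 23.6 kHz, folds to fs − 28.9 kHz = 18.3 kHz.
146.4 kHz mod fs = 4.8 kHz.
4.8 kHz ≤ fs/2 = 23.6 kHz, appears at 4.8 kHz.
Distinct values: {4.8 kHz, 14.1 kHz, 15.9 kHz, 16.5 kHz, 18.3 kHz}.

4.8 kHz, 14.1 kHz, 15.9 kHz, 16.5 kHz, 18.3 kHz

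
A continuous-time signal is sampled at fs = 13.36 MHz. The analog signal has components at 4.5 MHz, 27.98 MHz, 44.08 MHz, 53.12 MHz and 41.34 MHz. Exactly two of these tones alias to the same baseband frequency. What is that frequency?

1.26 MHz

fs/2 = 6.68 MHz.
4.5 MHz ≤ fs/2 = 6.68 MHz, passes unchanged.
27.98 MHz mod fs = 1.26 MHz.
1.26 MHz ≤ fs/2 = 6.68 MHz, appears at 1.26 MHz.
44.08 MHz mod fs = 4 MHz.
4 MHz ≤ fs/2 = 6.68 MHz, appears at 4 MHz.
53.12 MHz mod fs = 13.04 MHz.
13.04 MHz > fs/2 = 6.68 MHz, folds to fs − 13.04 MHz = 0.32 MHz.
41.34 MHz mod fs = 1.26 MHz.
1.26 MHz ≤ fs/2 = 6.68 MHz, appears at 1.26 MHz.
27.98 MHz and 41.34 MHz both map to 1.26 MHz.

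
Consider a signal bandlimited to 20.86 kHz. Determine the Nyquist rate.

Nyquist rate = 2 × 20.86 kHz = 41.72 kHz.

41.72 kHz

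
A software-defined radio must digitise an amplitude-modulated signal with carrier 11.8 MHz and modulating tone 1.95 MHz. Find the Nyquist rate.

AM sidebands sit at fc ± fm = 9.85 MHz and 13.75 MHz.
Highest-frequency component: 13.75 MHz.
Nyquist rate = 2 × 13.75 MHz = 27.5 MHz.

27.5 MHz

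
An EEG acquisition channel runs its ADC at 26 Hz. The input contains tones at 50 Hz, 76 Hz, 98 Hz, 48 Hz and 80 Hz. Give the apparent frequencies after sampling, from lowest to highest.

fs/2 = 13 Hz.
50 Hz mod fs = 24 Hz.
24 Hz > fs/2 = 13 Hz, folds to fs − 24 Hz = 2 Hz.
76 Hz mod fs = 24 Hz.
24 Hz > fs/2 = 13 Hz, folds to fs − 24 Hz = 2 Hz.
98 Hz mod fs = 20 Hz.
20 Hz > fs/2 = 13 Hz, folds to fs − 20 Hz = 6 Hz.
48 Hz mod fs = 22 Hz.
22 Hz > fs/2 = 13 Hz, folds to fs − 22 Hz = 4 Hz.
80 Hz mod fs = 2 Hz.
2 Hz ≤ fs/2 = 13 Hz, appears at 2 Hz.
Distinct values: {2 Hz, 4 Hz, 6 Hz}.

2 Hz, 4 Hz, 6 Hz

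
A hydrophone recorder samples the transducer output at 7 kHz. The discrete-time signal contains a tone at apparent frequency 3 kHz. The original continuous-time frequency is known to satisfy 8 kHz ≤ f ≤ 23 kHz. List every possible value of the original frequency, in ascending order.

10 kHz, 11 kHz, 17 kHz, 18 kHz

Frequencies that alias to 3 kHz are k·fs ± 3 kHz for integer k ≥ 0.
k=0: 3 kHz.
k=1: 4 kHz, 10 kHz.
k=2: 11 kHz, 17 kHz.
k=3: 18 kHz, 24 kHz.
k=4: 25 kHz, 31 kHz.
Within [8 kHz, 23 kHz]: 10 kHz, 11 kHz, 17 kHz, 18 kHz.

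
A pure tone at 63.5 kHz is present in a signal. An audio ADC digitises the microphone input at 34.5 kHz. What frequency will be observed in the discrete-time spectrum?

5.5 kHz

63.5 kHz mod fs = 29 kHz.
29 kHz > fs/2 = 17.25 kHz, folds to fs − 29 kHz = 5.5 kHz.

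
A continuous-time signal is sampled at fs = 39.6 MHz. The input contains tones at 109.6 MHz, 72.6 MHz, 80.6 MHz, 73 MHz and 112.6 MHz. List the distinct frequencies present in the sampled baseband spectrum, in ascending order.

fs/2 = 19.8 MHz.
109.6 MHz mod fs = 30.4 MHz.
30.4 MHz > fs/2 = 19.8 MHz, folds to fs − 30.4 MHz = 9.2 MHz.
72.6 MHz mod fs = 33 MHz.
33 MHz > fs/2 = 19.8 MHz, folds to fs − 33 MHz = 6.6 MHz.
80.6 MHz mod fs = 1.4 MHz.
1.4 MHz ≤ fs/2 = 19.8 MHz, appears at 1.4 MHz.
73 MHz mod fs = 33.4 MHz.
33.4 MHz > fs/2 = 19.8 MHz, folds to fs − 33.4 MHz = 6.2 MHz.
112.6 MHz mod fs = 33.4 MHz.
33.4 MHz > fs/2 = 19.8 MHz, folds to fs − 33.4 MHz = 6.2 MHz.
Distinct values: {1.4 MHz, 6.2 MHz, 6.6 MHz, 9.2 MHz}.

1.4 MHz, 6.2 MHz, 6.6 MHz, 9.2 MHz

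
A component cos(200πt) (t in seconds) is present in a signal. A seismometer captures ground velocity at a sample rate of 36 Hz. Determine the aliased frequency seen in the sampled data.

8 Hz

ω = 200π rad/s → f = ω/(2π) = 100 Hz.
100 Hz mod fs = 28 Hz.
28 Hz > fs/2 = 18 Hz, folds to fs − 28 Hz = 8 Hz.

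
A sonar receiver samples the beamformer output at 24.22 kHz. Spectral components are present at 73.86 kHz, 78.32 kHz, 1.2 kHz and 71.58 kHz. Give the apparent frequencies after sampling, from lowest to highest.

1.08 kHz, 1.2 kHz, 5.66 kHz

fs/2 = 12.11 kHz.
73.86 kHz mod fs = 1.2 kHz.
1.2 kHz ≤ fs/2 = 12.11 kHz, appears at 1.2 kHz.
78.32 kHz mod fs = 5.66 kHz.
5.66 kHz ≤ fs/2 = 12.11 kHz, appears at 5.66 kHz.
1.2 kHz ≤ fs/2 = 12.11 kHz, passes unchanged.
71.58 kHz mod fs = 23.14 kHz.
23.14 kHz > fs/2 = 12.11 kHz, folds to fs − 23.14 kHz = 1.08 kHz.
Distinct values: {1.08 kHz, 1.2 kHz, 5.66 kHz}.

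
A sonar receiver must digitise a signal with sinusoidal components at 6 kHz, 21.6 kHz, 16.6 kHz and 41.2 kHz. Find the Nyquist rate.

82.4 kHz

Highest-frequency component: 41.2 kHz.
Nyquist rate = 2 × 41.2 kHz = 82.4 kHz.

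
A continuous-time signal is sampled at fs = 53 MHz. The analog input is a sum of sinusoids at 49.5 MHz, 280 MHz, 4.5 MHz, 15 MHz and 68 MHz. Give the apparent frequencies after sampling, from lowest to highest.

fs/2 = 26.5 MHz.
49.5 MHz > fs/2 = 26.5 MHz, folds to fs − 49.5 MHz = 3.5 MHz.
280 MHz mod fs = 15 MHz.
15 MHz ≤ fs/2 = 26.5 MHz, appears at 15 MHz.
4.5 MHz ≤ fs/2 = 26.5 MHz, passes unchanged.
15 MHz ≤ fs/2 = 26.5 MHz, passes unchanged.
68 MHz mod fs = 15 MHz.
15 MHz ≤ fs/2 = 26.5 MHz, appears at 15 MHz.
Distinct values: {3.5 MHz, 4.5 MHz, 15 MHz}.

3.5 MHz, 4.5 MHz, 15 MHz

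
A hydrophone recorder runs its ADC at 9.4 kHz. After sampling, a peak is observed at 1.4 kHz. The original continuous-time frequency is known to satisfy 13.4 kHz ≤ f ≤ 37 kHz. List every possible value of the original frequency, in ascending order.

Frequencies that alias to 1.4 kHz are k·fs ± 1.4 kHz for integer k ≥ 0.
k=0: 1.4 kHz.
k=1: 8 kHz, 10.8 kHz.
k=2: 17.4 kHz, 20.2 kHz.
k=3: 26.8 kHz, 29.6 kHz.
k=4: 36.2 kHz, 39 kHz.
k=5: 45.6 kHz, 48.4 kHz.
Within [13.4 kHz, 37 kHz]: 17.4 kHz, 20.2 kHz, 26.8 kHz, 29.6 kHz, 36.2 kHz.

17.4 kHz, 20.2 kHz, 26.8 kHz, 29.6 kHz, 36.2 kHz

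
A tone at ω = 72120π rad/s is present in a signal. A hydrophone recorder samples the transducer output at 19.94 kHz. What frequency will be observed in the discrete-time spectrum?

ω = 72120π rad/s → f = ω/(2π) = 36060 Hz = 36.06 kHz.
36.06 kHz mod fs = 16.12 kHz.
16.12 kHz > fs/2 = 9.97 kHz, folds to fs − 16.12 kHz = 3.82 kHz.

3.82 kHz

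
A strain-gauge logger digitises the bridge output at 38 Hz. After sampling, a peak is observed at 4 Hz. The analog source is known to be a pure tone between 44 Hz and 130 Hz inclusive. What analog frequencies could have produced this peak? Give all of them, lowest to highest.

Frequencies that alias to 4 Hz are k·fs ± 4 Hz for integer k ≥ 0.
k=0: 4 Hz.
k=1: 34 Hz, 42 Hz.
k=2: 72 Hz, 80 Hz.
k=3: 110 Hz, 118 Hz.
k=4: 148 Hz, 156 Hz.
Within [44 Hz, 130 Hz]: 72 Hz, 80 Hz, 110 Hz, 118 Hz.

72 Hz, 80 Hz, 110 Hz, 118 Hz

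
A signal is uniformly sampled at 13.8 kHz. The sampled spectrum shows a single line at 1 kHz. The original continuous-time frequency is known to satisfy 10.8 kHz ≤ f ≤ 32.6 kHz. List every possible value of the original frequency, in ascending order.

12.8 kHz, 14.8 kHz, 26.6 kHz, 28.6 kHz

Frequencies that alias to 1 kHz are k·fs ± 1 kHz for integer k ≥ 0.
k=0: 1 kHz.
k=1: 12.8 kHz, 14.8 kHz.
k=2: 26.6 kHz, 28.6 kHz.
k=3: 40.4 kHz, 42.4 kHz.
Within [10.8 kHz, 32.6 kHz]: 12.8 kHz, 14.8 kHz, 26.6 kHz, 28.6 kHz.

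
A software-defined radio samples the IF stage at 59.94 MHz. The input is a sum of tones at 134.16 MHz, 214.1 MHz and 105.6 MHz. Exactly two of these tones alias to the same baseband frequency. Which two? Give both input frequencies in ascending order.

105.6 MHz, 134.16 MHz

fs/2 = 29.97 MHz.
134.16 MHz mod fs = 14.28 MHz.
14.28 MHz ≤ fs/2 = 29.97 MHz, appears at 14.28 MHz.
214.1 MHz mod fs = 34.28 MHz.
34.28 MHz > fs/2 = 29.97 MHz, folds to fs − 34.28 MHz = 25.66 MHz.
105.6 MHz mod fs = 45.66 MHz.
45.66 MHz > fs/2 = 29.97 MHz, folds to fs − 45.66 MHz = 14.28 MHz.
105.6 MHz and 134.16 MHz both map to 14.28 MHz.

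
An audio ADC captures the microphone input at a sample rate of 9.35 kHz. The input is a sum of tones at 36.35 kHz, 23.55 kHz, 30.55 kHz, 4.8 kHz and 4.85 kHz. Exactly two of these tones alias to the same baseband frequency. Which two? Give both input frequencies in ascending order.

4.85 kHz, 23.55 kHz

fs/2 = 4.675 kHz.
36.35 kHz mod fs = 8.3 kHz.
8.3 kHz > fs/2 = 4.675 kHz, folds to fs − 8.3 kHz = 1.05 kHz.
23.55 kHz mod fs = 4.85 kHz.
4.85 kHz > fs/2 = 4.675 kHz, folds to fs − 4.85 kHz = 4.5 kHz.
30.55 kHz mod fs = 2.5 kHz.
2.5 kHz ≤ fs/2 = 4.675 kHz, appears at 2.5 kHz.
4.8 kHz > fs/2 = 4.675 kHz, folds to fs − 4.8 kHz = 4.55 kHz.
4.85 kHz > fs/2 = 4.675 kHz, folds to fs − 4.85 kHz = 4.5 kHz.
4.85 kHz and 23.55 kHz both map to 4.5 kHz.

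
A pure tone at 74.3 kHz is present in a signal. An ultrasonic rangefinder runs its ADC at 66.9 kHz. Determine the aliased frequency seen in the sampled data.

7.4 kHz

74.3 kHz mod fs = 7.4 kHz.
7.4 kHz ≤ fs/2 = 33.45 kHz, appears at 7.4 kHz.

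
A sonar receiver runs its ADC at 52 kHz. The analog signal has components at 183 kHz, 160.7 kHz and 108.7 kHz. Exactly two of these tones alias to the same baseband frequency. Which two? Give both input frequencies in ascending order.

108.7 kHz, 160.7 kHz

fs/2 = 26 kHz.
183 kHz mod fs = 27 kHz.
27 kHz > fs/2 = 26 kHz, folds to fs − 27 kHz = 25 kHz.
160.7 kHz mod fs = 4.7 kHz.
4.7 kHz ≤ fs/2 = 26 kHz, appears at 4.7 kHz.
108.7 kHz mod fs = 4.7 kHz.
4.7 kHz ≤ fs/2 = 26 kHz, appears at 4.7 kHz.
108.7 kHz and 160.7 kHz both map to 4.7 kHz.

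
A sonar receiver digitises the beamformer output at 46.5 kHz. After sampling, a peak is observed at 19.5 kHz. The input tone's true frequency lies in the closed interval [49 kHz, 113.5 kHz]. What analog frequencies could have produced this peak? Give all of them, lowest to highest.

Frequencies that alias to 19.5 kHz are k·fs ± 19.5 kHz for integer k ≥ 0.
k=0: 19.5 kHz.
k=1: 27 kHz, 66 kHz.
k=2: 73.5 kHz, 112.5 kHz.
k=3: 120 kHz, 159 kHz.
Within [49 kHz, 113.5 kHz]: 66 kHz, 73.5 kHz, 112.5 kHz.

66 kHz, 73.5 kHz, 112.5 kHz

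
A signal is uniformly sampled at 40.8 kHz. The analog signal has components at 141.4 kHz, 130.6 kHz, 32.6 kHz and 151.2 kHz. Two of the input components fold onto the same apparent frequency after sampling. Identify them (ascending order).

fs/2 = 20.4 kHz.
141.4 kHz mod fs = 19 kHz.
19 kHz ≤ fs/2 = 20.4 kHz, appears at 19 kHz.
130.6 kHz mod fs = 8.2 kHz.
8.2 kHz ≤ fs/2 = 20.4 kHz, appears at 8.2 kHz.
32.6 kHz > fs/2 = 20.4 kHz, folds to fs − 32.6 kHz = 8.2 kHz.
151.2 kHz mod fs = 28.8 kHz.
28.8 kHz > fs/2 = 20.4 kHz, folds to fs − 28.8 kHz = 12 kHz.
32.6 kHz and 130.6 kHz both map to 8.2 kHz.

32.6 kHz, 130.6 kHz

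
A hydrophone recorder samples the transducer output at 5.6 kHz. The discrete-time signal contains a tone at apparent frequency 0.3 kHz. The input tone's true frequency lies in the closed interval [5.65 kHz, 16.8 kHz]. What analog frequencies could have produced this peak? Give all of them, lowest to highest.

5.9 kHz, 10.9 kHz, 11.5 kHz, 16.5 kHz

Frequencies that alias to 0.3 kHz are k·fs ± 0.3 kHz for integer k ≥ 0.
k=0: 0.3 kHz.
k=1: 5.3 kHz, 5.9 kHz.
k=2: 10.9 kHz, 11.5 kHz.
k=3: 16.5 kHz, 17.1 kHz.
k=4: 22.1 kHz, 22.7 kHz.
Within [5.65 kHz, 16.8 kHz]: 5.9 kHz, 10.9 kHz, 11.5 kHz, 16.5 kHz.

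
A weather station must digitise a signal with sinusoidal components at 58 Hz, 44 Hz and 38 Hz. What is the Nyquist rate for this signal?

Highest-frequency component: 58 Hz.
Nyquist rate = 2 × 58 Hz = 116 Hz.

116 Hz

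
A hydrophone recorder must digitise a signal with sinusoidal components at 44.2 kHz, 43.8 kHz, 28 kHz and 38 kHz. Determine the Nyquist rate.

Highest-frequency component: 44.2 kHz.
Nyquist rate = 2 × 44.2 kHz = 88.4 kHz.

88.4 kHz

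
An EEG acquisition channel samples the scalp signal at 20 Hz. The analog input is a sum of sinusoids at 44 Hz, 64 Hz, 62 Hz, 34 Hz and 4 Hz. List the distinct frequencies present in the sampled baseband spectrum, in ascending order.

2 Hz, 4 Hz, 6 Hz

fs/2 = 10 Hz.
44 Hz mod fs = 4 Hz.
4 Hz ≤ fs/2 = 10 Hz, appears at 4 Hz.
64 Hz mod fs = 4 Hz.
4 Hz ≤ fs/2 = 10 Hz, appears at 4 Hz.
62 Hz mod fs = 2 Hz.
2 Hz ≤ fs/2 = 10 Hz, appears at 2 Hz.
34 Hz mod fs = 14 Hz.
14 Hz > fs/2 = 10 Hz, folds to fs − 14 Hz = 6 Hz.
4 Hz ≤ fs/2 = 10 Hz, passes unchanged.
Distinct values: {2 Hz, 4 Hz, 6 Hz}.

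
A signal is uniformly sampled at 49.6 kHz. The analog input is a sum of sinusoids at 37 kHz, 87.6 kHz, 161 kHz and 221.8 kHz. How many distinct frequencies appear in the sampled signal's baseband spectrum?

fs/2 = 24.8 kHz.
37 kHz > fs/2 = 24.8 kHz, folds to fs − 37 kHz = 12.6 kHz.
87.6 kHz mod fs = 38 kHz.
38 kHz > fs/2 = 24.8 kHz, folds to fs − 38 kHz = 11.6 kHz.
161 kHz mod fs = 12.2 kHz.
12.2 kHz ≤ fs/2 = 24.8 kHz, appears at 12.2 kHz.
221.8 kHz mod fs = 23.4 kHz.
23.4 kHz ≤ fs/2 = 24.8 kHz, appears at 23.4 kHz.
Distinct values: {11.6 kHz, 12.2 kHz, 12.6 kHz, 23.4 kHz} → 4.

4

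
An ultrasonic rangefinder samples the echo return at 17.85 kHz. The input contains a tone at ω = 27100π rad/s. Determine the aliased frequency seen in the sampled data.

4.3 kHz

ω = 27100π rad/s → f = ω/(2π) = 13550 Hz = 13.55 kHz.
13.55 kHz > fs/2 = 8.925 kHz, folds to fs − 13.55 kHz = 4.3 kHz.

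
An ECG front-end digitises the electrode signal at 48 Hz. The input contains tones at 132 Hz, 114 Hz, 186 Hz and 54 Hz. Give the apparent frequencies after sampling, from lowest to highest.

6 Hz, 12 Hz, 18 Hz

fs/2 = 24 Hz.
132 Hz mod fs = 36 Hz.
36 Hz > fs/2 = 24 Hz, folds to fs − 36 Hz = 12 Hz.
114 Hz mod fs = 18 Hz.
18 Hz ≤ fs/2 = 24 Hz, appears at 18 Hz.
186 Hz mod fs = 42 Hz.
42 Hz > fs/2 = 24 Hz, folds to fs − 42 Hz = 6 Hz.
54 Hz mod fs = 6 Hz.
6 Hz ≤ fs/2 = 24 Hz, appears at 6 Hz.
Distinct values: {6 Hz, 12 Hz, 18 Hz}.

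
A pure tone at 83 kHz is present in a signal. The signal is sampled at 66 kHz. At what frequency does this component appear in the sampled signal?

17 kHz

83 kHz mod fs = 17 kHz.
17 kHz ≤ fs/2 = 33 kHz, appears at 17 kHz.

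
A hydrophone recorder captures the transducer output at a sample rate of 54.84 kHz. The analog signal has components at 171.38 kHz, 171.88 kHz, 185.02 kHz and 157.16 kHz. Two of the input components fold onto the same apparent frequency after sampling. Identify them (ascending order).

fs/2 = 27.42 kHz.
171.38 kHz mod fs = 6.86 kHz.
6.86 kHz ≤ fs/2 = 27.42 kHz, appears at 6.86 kHz.
171.88 kHz mod fs = 7.36 kHz.
7.36 kHz ≤ fs/2 = 27.42 kHz, appears at 7.36 kHz.
185.02 kHz mod fs = 20.5 kHz.
20.5 kHz ≤ fs/2 = 27.42 kHz, appears at 20.5 kHz.
157.16 kHz mod fs = 47.48 kHz.
47.48 kHz > fs/2 = 27.42 kHz, folds to fs − 47.48 kHz = 7.36 kHz.
157.16 kHz and 171.88 kHz both map to 7.36 kHz.

157.16 kHz, 171.88 kHz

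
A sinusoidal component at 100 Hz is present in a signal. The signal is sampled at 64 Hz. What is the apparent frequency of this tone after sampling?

28 Hz

100 Hz mod fs = 36 Hz.
36 Hz > fs/2 = 32 Hz, folds to fs − 36 Hz = 28 Hz.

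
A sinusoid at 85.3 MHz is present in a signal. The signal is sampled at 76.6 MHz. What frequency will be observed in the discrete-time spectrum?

85.3 MHz mod fs = 8.7 MHz.
8.7 MHz ≤ fs/2 = 38.3 MHz, appears at 8.7 MHz.

8.7 MHz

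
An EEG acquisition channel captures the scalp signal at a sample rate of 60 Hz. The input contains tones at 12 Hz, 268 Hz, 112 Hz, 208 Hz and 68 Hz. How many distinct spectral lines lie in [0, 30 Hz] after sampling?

fs/2 = 30 Hz.
12 Hz ≤ fs/2 = 30 Hz, passes unchanged.
268 Hz mod fs = 28 Hz.
28 Hz ≤ fs/2 = 30 Hz, appears at 28 Hz.
112 Hz mod fs = 52 Hz.
52 Hz > fs/2 = 30 Hz, folds to fs − 52 Hz = 8 Hz.
208 Hz mod fs = 28 Hz.
28 Hz ≤ fs/2 = 30 Hz, appears at 28 Hz.
68 Hz mod fs = 8 Hz.
8 Hz ≤ fs/2 = 30 Hz, appears at 8 Hz.
Distinct values: {8 Hz, 12 Hz, 28 Hz} → 3.

3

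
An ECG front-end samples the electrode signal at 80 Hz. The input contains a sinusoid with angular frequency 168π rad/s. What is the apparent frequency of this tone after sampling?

4 Hz

ω = 168π rad/s → f = ω/(2π) = 84 Hz.
84 Hz mod fs = 4 Hz.
4 Hz ≤ fs/2 = 40 Hz, appears at 4 Hz.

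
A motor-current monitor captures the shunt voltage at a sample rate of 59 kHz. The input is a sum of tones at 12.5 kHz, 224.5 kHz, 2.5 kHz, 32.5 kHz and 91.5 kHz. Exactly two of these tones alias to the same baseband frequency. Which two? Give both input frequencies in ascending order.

fs/2 = 29.5 kHz.
12.5 kHz ≤ fs/2 = 29.5 kHz, passes unchanged.
224.5 kHz mod fs = 47.5 kHz.
47.5 kHz > fs/2 = 29.5 kHz, folds to fs − 47.5 kHz = 11.5 kHz.
2.5 kHz ≤ fs/2 = 29.5 kHz, passes unchanged.
32.5 kHz > fs/2 = 29.5 kHz, folds to fs − 32.5 kHz = 26.5 kHz.
91.5 kHz mod fs = 32.5 kHz.
32.5 kHz > fs/2 = 29.5 kHz, folds to fs − 32.5 kHz = 26.5 kHz.
32.5 kHz and 91.5 kHz both map to 26.5 kHz.

32.5 kHz, 91.5 kHz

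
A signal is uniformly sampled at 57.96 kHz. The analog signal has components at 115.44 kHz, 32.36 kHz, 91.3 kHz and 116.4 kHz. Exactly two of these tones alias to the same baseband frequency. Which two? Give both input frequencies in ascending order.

115.44 kHz, 116.4 kHz

fs/2 = 28.98 kHz.
115.44 kHz mod fs = 57.48 kHz.
57.48 kHz > fs/2 = 28.98 kHz, folds to fs − 57.48 kHz = 0.48 kHz.
32.36 kHz > fs/2 = 28.98 kHz, folds to fs − 32.36 kHz = 25.6 kHz.
91.3 kHz mod fs = 33.34 kHz.
33.34 kHz > fs/2 = 28.98 kHz, folds to fs − 33.34 kHz = 24.62 kHz.
116.4 kHz mod fs = 0.48 kHz.
0.48 kHz ≤ fs/2 = 28.98 kHz, appears at 0.48 kHz.
115.44 kHz and 116.4 kHz both map to 0.48 kHz.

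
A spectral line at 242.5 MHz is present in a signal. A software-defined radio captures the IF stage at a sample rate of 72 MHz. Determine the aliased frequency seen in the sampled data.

26.5 MHz

242.5 MHz mod fs = 26.5 MHz.
26.5 MHz ≤ fs/2 = 36 MHz, appears at 26.5 MHz.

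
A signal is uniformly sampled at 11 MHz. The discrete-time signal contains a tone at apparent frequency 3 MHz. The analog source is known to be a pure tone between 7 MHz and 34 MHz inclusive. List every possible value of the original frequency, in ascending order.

8 MHz, 14 MHz, 19 MHz, 25 MHz, 30 MHz

Frequencies that alias to 3 MHz are k·fs ± 3 MHz for integer k ≥ 0.
k=0: 3 MHz.
k=1: 8 MHz, 14 MHz.
k=2: 19 MHz, 25 MHz.
k=3: 30 MHz, 36 MHz.
k=4: 41 MHz, 47 MHz.
Within [7 MHz, 34 MHz]: 8 MHz, 14 MHz, 19 MHz, 25 MHz, 30 MHz.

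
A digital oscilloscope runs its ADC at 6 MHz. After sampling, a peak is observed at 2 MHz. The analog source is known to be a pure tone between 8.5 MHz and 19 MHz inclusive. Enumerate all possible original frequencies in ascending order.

10 MHz, 14 MHz, 16 MHz

Frequencies that alias to 2 MHz are k·fs ± 2 MHz for integer k ≥ 0.
k=0: 2 MHz.
k=1: 4 MHz, 8 MHz.
k=2: 10 MHz, 14 MHz.
k=3: 16 MHz, 20 MHz.
k=4: 22 MHz, 26 MHz.
Within [8.5 MHz, 19 MHz]: 10 MHz, 14 MHz, 16 MHz.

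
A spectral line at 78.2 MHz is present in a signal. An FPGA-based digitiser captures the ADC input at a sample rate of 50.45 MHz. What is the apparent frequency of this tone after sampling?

22.7 MHz

78.2 MHz mod fs = 27.75 MHz.
27.75 MHz > fs/2 = 25.225 MHz, folds to fs − 27.75 MHz = 22.7 MHz.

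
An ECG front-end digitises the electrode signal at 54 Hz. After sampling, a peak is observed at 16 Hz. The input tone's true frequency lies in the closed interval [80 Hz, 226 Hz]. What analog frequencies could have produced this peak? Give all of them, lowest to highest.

Frequencies that alias to 16 Hz are k·fs ± 16 Hz for integer k ≥ 0.
k=0: 16 Hz.
k=1: 38 Hz, 70 Hz.
k=2: 92 Hz, 124 Hz.
k=3: 146 Hz, 178 Hz.
k=4: 200 Hz, 232 Hz.
k=5: 254 Hz, 286 Hz.
Within [80 Hz, 226 Hz]: 92 Hz, 124 Hz, 146 Hz, 178 Hz, 200 Hz.

92 Hz, 124 Hz, 146 Hz, 178 Hz, 200 Hz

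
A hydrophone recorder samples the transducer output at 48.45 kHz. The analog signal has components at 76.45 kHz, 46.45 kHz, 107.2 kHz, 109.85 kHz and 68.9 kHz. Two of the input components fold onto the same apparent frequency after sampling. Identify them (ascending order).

68.9 kHz, 76.45 kHz

fs/2 = 24.225 kHz.
76.45 kHz mod fs = 28 kHz.
28 kHz > fs/2 = 24.225 kHz, folds to fs − 28 kHz = 20.45 kHz.
46.45 kHz > fs/2 = 24.225 kHz, folds to fs − 46.45 kHz = 2 kHz.
107.2 kHz mod fs = 10.3 kHz.
10.3 kHz ≤ fs/2 = 24.225 kHz, appears at 10.3 kHz.
109.85 kHz mod fs = 12.95 kHz.
12.95 kHz ≤ fs/2 = 24.225 kHz, appears at 12.95 kHz.
68.9 kHz mod fs = 20.45 kHz.
20.45 kHz ≤ fs/2 = 24.225 kHz, appears at 20.45 kHz.
68.9 kHz and 76.45 kHz both map to 20.45 kHz.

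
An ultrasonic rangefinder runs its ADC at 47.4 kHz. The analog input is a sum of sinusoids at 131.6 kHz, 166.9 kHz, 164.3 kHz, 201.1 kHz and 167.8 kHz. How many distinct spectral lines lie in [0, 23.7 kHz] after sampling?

5

fs/2 = 23.7 kHz.
131.6 kHz mod fs = 36.8 kHz.
36.8 kHz > fs/2 = 23.7 kHz, folds to fs − 36.8 kHz = 10.6 kHz.
166.9 kHz mod fs = 24.7 kHz.
24.7 kHz > fs/2 = 23.7 kHz, folds to fs − 24.7 kHz = 22.7 kHz.
164.3 kHz mod fs = 22.1 kHz.
22.1 kHz ≤ fs/2 = 23.7 kHz, appears at 22.1 kHz.
201.1 kHz mod fs = 11.5 kHz.
11.5 kHz ≤ fs/2 = 23.7 kHz, appears at 11.5 kHz.
167.8 kHz mod fs = 25.6 kHz.
25.6 kHz > fs/2 = 23.7 kHz, folds to fs − 25.6 kHz = 21.8 kHz.
Distinct values: {10.6 kHz, 11.5 kHz, 21.8 kHz, 22.1 kHz, 22.7 kHz} → 5.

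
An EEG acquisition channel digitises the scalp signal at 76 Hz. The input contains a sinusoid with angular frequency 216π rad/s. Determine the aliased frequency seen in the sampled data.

ω = 216π rad/s → f = ω/(2π) = 108 Hz.
108 Hz mod fs = 32 Hz.
32 Hz ≤ fs/2 = 38 Hz, appears at 32 Hz.

32 Hz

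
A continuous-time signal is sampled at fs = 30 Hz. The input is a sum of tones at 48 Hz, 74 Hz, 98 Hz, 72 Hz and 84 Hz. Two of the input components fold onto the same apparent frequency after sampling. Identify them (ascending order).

fs/2 = 15 Hz.
48 Hz mod fs = 18 Hz.
18 Hz > fs/2 = 15 Hz, folds to fs − 18 Hz = 12 Hz.
74 Hz mod fs = 14 Hz.
14 Hz ≤ fs/2 = 15 Hz, appears at 14 Hz.
98 Hz mod fs = 8 Hz.
8 Hz ≤ fs/2 = 15 Hz, appears at 8 Hz.
72 Hz mod fs = 12 Hz.
12 Hz ≤ fs/2 = 15 Hz, appears at 12 Hz.
84 Hz mod fs = 24 Hz.
24 Hz > fs/2 = 15 Hz, folds to fs − 24 Hz = 6 Hz.
48 Hz and 72 Hz both map to 12 Hz.

48 Hz, 72 Hz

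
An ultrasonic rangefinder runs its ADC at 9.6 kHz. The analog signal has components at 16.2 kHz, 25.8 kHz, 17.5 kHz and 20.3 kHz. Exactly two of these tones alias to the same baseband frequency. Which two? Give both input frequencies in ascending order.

16.2 kHz, 25.8 kHz

fs/2 = 4.8 kHz.
16.2 kHz mod fs = 6.6 kHz.
6.6 kHz > fs/2 = 4.8 kHz, folds to fs − 6.6 kHz = 3 kHz.
25.8 kHz mod fs = 6.6 kHz.
6.6 kHz > fs/2 = 4.8 kHz, folds to fs − 6.6 kHz = 3 kHz.
17.5 kHz mod fs = 7.9 kHz.
7.9 kHz > fs/2 = 4.8 kHz, folds to fs − 7.9 kHz = 1.7 kHz.
20.3 kHz mod fs = 1.1 kHz.
1.1 kHz ≤ fs/2 = 4.8 kHz, appears at 1.1 kHz.
16.2 kHz and 25.8 kHz both map to 3 kHz.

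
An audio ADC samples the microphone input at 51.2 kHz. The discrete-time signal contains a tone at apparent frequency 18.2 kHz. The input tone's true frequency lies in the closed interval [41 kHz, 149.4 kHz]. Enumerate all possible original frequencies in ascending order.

69.4 kHz, 84.2 kHz, 120.6 kHz, 135.4 kHz

Frequencies that alias to 18.2 kHz are k·fs ± 18.2 kHz for integer k ≥ 0.
k=0: 18.2 kHz.
k=1: 33 kHz, 69.4 kHz.
k=2: 84.2 kHz, 120.6 kHz.
k=3: 135.4 kHz, 171.8 kHz.
k=4: 186.6 kHz, 223 kHz.
Within [41 kHz, 149.4 kHz]: 69.4 kHz, 84.2 kHz, 120.6 kHz, 135.4 kHz.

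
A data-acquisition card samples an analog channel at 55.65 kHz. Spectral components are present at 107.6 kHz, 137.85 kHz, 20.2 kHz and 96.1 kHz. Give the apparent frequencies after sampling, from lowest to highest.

fs/2 = 27.825 kHz.
107.6 kHz mod fs = 51.95 kHz.
51.95 kHz > fs/2 = 27.825 kHz, folds to fs − 51.95 kHz = 3.7 kHz.
137.85 kHz mod fs = 26.55 kHz.
26.55 kHz ≤ fs/2 = 27.825 kHz, appears at 26.55 kHz.
20.2 kHz ≤ fs/2 = 27.825 kHz, passes unchanged.
96.1 kHz mod fs = 40.45 kHz.
40.45 kHz > fs/2 = 27.825 kHz, folds to fs − 40.45 kHz = 15.2 kHz.
Distinct values: {3.7 kHz, 15.2 kHz, 20.2 kHz, 26.55 kHz}.

3.7 kHz, 15.2 kHz, 20.2 kHz, 26.55 kHz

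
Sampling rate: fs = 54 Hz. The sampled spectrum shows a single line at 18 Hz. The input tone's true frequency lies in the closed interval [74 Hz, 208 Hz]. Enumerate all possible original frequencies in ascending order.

Frequencies that alias to 18 Hz are k·fs ± 18 Hz for integer k ≥ 0.
k=0: 18 Hz.
k=1: 36 Hz, 72 Hz.
k=2: 90 Hz, 126 Hz.
k=3: 144 Hz, 180 Hz.
k=4: 198 Hz, 234 Hz.
k=5: 252 Hz, 288 Hz.
Within [74 Hz, 208 Hz]: 90 Hz, 126 Hz, 144 Hz, 180 Hz, 198 Hz.

90 Hz, 126 Hz, 144 Hz, 180 Hz, 198 Hz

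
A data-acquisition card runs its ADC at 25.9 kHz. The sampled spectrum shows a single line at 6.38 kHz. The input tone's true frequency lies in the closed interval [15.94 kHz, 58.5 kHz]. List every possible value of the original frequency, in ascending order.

Frequencies that alias to 6.38 kHz are k·fs ± 6.38 kHz for integer k ≥ 0.
k=0: 6.38 kHz.
k=1: 19.52 kHz, 32.28 kHz.
k=2: 45.42 kHz, 58.18 kHz.
k=3: 71.32 kHz, 84.08 kHz.
Within [15.94 kHz, 58.5 kHz]: 19.52 kHz, 32.28 kHz, 45.42 kHz, 58.18 kHz.

19.52 kHz, 32.28 kHz, 45.42 kHz, 58.18 kHz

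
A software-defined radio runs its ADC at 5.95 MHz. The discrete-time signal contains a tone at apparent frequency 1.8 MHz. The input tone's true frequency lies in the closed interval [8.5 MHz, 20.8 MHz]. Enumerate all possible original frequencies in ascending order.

10.1 MHz, 13.7 MHz, 16.05 MHz, 19.65 MHz

Frequencies that alias to 1.8 MHz are k·fs ± 1.8 MHz for integer k ≥ 0.
k=0: 1.8 MHz.
k=1: 4.15 MHz, 7.75 MHz.
k=2: 10.1 MHz, 13.7 MHz.
k=3: 16.05 MHz, 19.65 MHz.
k=4: 22 MHz, 25.6 MHz.
Within [8.5 MHz, 20.8 MHz]: 10.1 MHz, 13.7 MHz, 16.05 MHz, 19.65 MHz.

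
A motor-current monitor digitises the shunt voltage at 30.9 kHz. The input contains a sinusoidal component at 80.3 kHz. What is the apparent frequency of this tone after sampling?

80.3 kHz mod fs = 18.5 kHz.
18.5 kHz > fs/2 = 15.45 kHz, folds to fs − 18.5 kHz = 12.4 kHz.

12.4 kHz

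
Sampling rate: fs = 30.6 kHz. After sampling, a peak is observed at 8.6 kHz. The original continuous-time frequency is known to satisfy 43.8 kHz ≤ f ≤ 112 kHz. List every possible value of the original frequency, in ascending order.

52.6 kHz, 69.8 kHz, 83.2 kHz, 100.4 kHz

Frequencies that alias to 8.6 kHz are k·fs ± 8.6 kHz for integer k ≥ 0.
k=0: 8.6 kHz.
k=1: 22 kHz, 39.2 kHz.
k=2: 52.6 kHz, 69.8 kHz.
k=3: 83.2 kHz, 100.4 kHz.
k=4: 113.8 kHz, 131 kHz.
Within [43.8 kHz, 112 kHz]: 52.6 kHz, 69.8 kHz, 83.2 kHz, 100.4 kHz.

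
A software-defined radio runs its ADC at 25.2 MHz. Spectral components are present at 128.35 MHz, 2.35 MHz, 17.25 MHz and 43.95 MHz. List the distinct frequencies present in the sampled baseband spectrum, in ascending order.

2.35 MHz, 6.45 MHz, 7.95 MHz

fs/2 = 12.6 MHz.
128.35 MHz mod fs = 2.35 MHz.
2.35 MHz ≤ fs/2 = 12.6 MHz, appears at 2.35 MHz.
2.35 MHz ≤ fs/2 = 12.6 MHz, passes unchanged.
17.25 MHz > fs/2 = 12.6 MHz, folds to fs − 17.25 MHz = 7.95 MHz.
43.95 MHz mod fs = 18.75 MHz.
18.75 MHz > fs/2 = 12.6 MHz, folds to fs − 18.75 MHz = 6.45 MHz.
Distinct values: {2.35 MHz, 6.45 MHz, 7.95 MHz}.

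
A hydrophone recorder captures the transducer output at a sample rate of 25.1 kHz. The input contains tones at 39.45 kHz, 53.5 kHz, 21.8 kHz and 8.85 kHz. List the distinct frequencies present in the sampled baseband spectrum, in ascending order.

fs/2 = 12.55 kHz.
39.45 kHz mod fs = 14.35 kHz.
14.35 kHz > fs/2 = 12.55 kHz, folds to fs − 14.35 kHz = 10.75 kHz.
53.5 kHz mod fs = 3.3 kHz.
3.3 kHz ≤ fs/2 = 12.55 kHz, appears at 3.3 kHz.
21.8 kHz > fs/2 = 12.55 kHz, folds to fs − 21.8 kHz = 3.3 kHz.
8.85 kHz ≤ fs/2 = 12.55 kHz, passes unchanged.
Distinct values: {3.3 kHz, 8.85 kHz, 10.75 kHz}.

3.3 kHz, 8.85 kHz, 10.75 kHz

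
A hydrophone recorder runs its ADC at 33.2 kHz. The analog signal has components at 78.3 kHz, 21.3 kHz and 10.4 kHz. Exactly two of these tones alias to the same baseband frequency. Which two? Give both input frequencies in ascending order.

21.3 kHz, 78.3 kHz

fs/2 = 16.6 kHz.
78.3 kHz mod fs = 11.9 kHz.
11.9 kHz ≤ fs/2 = 16.6 kHz, appears at 11.9 kHz.
21.3 kHz > fs/2 = 16.6 kHz, folds to fs − 21.3 kHz = 11.9 kHz.
10.4 kHz ≤ fs/2 = 16.6 kHz, passes unchanged.
21.3 kHz and 78.3 kHz both map to 11.9 kHz.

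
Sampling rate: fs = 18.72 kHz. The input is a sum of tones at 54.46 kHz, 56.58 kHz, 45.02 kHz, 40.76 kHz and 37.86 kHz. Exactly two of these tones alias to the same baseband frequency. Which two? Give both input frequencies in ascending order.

fs/2 = 9.36 kHz.
54.46 kHz mod fs = 17.02 kHz.
17.02 kHz > fs/2 = 9.36 kHz, folds to fs − 17.02 kHz = 1.7 kHz.
56.58 kHz mod fs = 0.42 kHz.
0.42 kHz ≤ fs/2 = 9.36 kHz, appears at 0.42 kHz.
45.02 kHz mod fs = 7.58 kHz.
7.58 kHz ≤ fs/2 = 9.36 kHz, appears at 7.58 kHz.
40.76 kHz mod fs = 3.32 kHz.
3.32 kHz ≤ fs/2 = 9.36 kHz, appears at 3.32 kHz.
37.86 kHz mod fs = 0.42 kHz.
0.42 kHz ≤ fs/2 = 9.36 kHz, appears at 0.42 kHz.
37.86 kHz and 56.58 kHz both map to 0.42 kHz.

37.86 kHz, 56.58 kHz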